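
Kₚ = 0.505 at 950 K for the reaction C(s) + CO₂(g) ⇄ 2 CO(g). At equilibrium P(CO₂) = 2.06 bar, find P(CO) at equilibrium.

(C is a pure solid — omitted from Kₚ.)
At equilibrium, Kₚ = P(CO)² / P(CO₂) = 0.505.
(P(CO))² / (2.06) = 0.505
P(CO)² = 1.04 ⇒ P(CO) = 1.02 bar

P(CO) = 1.02 bar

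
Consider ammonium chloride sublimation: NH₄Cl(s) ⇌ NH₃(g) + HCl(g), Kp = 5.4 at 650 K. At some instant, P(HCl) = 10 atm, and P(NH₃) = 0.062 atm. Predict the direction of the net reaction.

in the forward direction

(NH₄Cl is a pure solid — omitted from Qp.)
Qp = P(NH₃)·P(HCl) = (0.062)·(10) = 0.62
Qp = 0.62 < Kp = 5.4, so the forward reaction proceeds.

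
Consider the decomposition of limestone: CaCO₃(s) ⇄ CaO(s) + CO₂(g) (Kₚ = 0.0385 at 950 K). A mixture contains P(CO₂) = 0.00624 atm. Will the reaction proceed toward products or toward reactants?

to the right

(CaCO₃, CaO are pure solids — omitted from Qₚ.)
Qₚ = P(CO₂) = 0.00624
Qₚ = 0.00624 < Kₚ = 0.0385, so the forward reaction proceeds.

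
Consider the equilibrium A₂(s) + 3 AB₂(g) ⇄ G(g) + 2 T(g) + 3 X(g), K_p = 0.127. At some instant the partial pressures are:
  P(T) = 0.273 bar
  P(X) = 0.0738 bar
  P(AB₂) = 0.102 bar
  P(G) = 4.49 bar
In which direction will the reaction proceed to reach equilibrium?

(A₂ is a pure solid — omitted from Q_p.)
Q_p = P(G)·P(T)²·P(X)³ / P(AB₂)³ = (4.49)·(0.273)²·(0.0738)³ / (0.102)³ = 0.127
Q_p = 0.127 = K_p, so the system is already at equilibrium.

at equilibrium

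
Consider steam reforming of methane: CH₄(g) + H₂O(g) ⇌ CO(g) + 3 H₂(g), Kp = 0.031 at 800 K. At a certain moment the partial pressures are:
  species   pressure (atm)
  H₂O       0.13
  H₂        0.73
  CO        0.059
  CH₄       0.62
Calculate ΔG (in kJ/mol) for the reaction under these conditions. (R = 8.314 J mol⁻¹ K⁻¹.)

Qp = P(CO)·P(H₂)³ / (P(CH₄)·P(H₂O)) = (0.059)·(0.73)³ / ((0.62)·(0.13)) = 0.285
ΔG = RT ln(Qp/Kp) = (8.314 J mol⁻¹ K⁻¹)(800 K) × ln(0.285/0.031)
   = (6.651 kJ/mol)(2.219) = 14.8 kJ/mol
ΔG > 0, so the forward reaction is non-spontaneous (proceeds in reverse).

ΔG = 14.8 kJ/mol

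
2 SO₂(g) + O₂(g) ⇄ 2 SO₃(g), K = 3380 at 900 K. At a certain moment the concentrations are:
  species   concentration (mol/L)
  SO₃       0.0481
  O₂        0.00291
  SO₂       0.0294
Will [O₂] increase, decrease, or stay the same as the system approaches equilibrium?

decrease

Q = [SO₃]² / ([SO₂]²·[O₂]) = (0.0481)² / ((0.0294)²·(0.00291)) = 920
Q = 920 < K = 3380: net forward reaction.
O₂ is a reactant, so it decreases.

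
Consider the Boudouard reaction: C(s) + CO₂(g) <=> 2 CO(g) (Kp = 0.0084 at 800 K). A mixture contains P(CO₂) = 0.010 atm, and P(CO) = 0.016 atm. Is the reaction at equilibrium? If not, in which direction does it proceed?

(C is a pure solid — omitted from Qp.)
Qp = P(CO)² / P(CO₂) = (0.016)² / (0.010) = 0.026
Qp = 0.026 > Kp = 0.0084, so the reverse reaction proceeds.

toward reactants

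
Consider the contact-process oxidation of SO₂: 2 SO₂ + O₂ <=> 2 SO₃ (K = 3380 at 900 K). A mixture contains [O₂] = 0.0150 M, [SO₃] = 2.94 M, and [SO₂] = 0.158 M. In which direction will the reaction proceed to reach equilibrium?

Q = [SO₃]² / ([SO₂]²·[O₂]) = (2.94)² / ((0.158)²·(0.0150)) = 23100
Q = 23100 > K = 3380, so the reverse reaction proceeds.

in the reverse direction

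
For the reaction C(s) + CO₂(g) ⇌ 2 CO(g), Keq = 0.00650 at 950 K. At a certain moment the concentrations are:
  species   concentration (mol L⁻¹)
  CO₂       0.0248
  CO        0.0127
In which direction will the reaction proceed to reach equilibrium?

(C is a pure solid — omitted from Q.)
Q = [CO]² / [CO₂] = (0.0127)² / (0.0248) = 0.00650
Q = 0.00650 = Keq, so the system is already at equilibrium.

no net change (already at equilibrium)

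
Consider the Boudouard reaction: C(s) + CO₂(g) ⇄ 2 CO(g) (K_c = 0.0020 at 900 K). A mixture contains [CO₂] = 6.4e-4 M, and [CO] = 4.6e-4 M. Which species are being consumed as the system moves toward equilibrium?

(C is a pure solid — omitted from Q_c.)
Q_c = [CO]² / [CO₂] = (4.6e-4)² / (6.4e-4) = 3.3e-4
Q_c = 3.3e-4 < K_c = 0.0020: net forward reaction.

C, CO₂ (reactants)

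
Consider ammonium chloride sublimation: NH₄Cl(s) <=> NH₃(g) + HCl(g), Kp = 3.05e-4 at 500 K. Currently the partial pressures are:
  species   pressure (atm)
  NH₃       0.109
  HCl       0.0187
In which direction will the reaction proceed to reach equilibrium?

reverse (toward reactants)

(NH₄Cl is a pure solid — omitted from Qp.)
Qp = P(NH₃)·P(HCl) = (0.109)·(0.0187) = 0.00204
Qp = 0.00204 > Kp = 3.05e-4, so the reverse reaction proceeds.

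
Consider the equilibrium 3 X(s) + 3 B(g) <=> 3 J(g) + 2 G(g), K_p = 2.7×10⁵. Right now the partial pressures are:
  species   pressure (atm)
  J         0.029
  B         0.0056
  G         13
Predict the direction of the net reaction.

(X is a pure solid — omitted from Q_p.)
Q_p = P(J)³·P(G)² / P(B)³ = (0.029)³·(13)² / (0.0056)³ = 23000
Q_p = 23000 < K_p = 2.7×10⁵, so the forward reaction proceeds.

toward products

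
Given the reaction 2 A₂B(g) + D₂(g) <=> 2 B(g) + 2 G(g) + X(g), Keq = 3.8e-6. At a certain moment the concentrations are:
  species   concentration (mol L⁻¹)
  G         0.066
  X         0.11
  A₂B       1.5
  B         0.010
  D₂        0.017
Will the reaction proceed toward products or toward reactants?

Q = [B]²·[G]²·[X] / ([A₂B]²·[D₂]) = (0.010)²·(0.066)²·(0.11) / ((1.5)²·(0.017)) = 1.3e-6
Q = 1.3e-6 < Keq = 3.8e-6, so the forward reaction proceeds.

forward (toward products)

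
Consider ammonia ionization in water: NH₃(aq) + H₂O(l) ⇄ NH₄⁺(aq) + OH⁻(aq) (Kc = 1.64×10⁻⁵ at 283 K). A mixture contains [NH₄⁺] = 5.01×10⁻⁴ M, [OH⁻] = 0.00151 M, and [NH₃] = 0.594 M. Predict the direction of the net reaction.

(H₂O is a pure liquid — omitted from Qc.)
Qc = [NH₄⁺]·[OH⁻] / [NH₃] = (5.01×10⁻⁴)·(0.00151) / (0.594) = 1.27×10⁻⁶
Qc = 1.27×10⁻⁶ < Kc = 1.64×10⁻⁵, so the forward reaction proceeds.

forward (toward products)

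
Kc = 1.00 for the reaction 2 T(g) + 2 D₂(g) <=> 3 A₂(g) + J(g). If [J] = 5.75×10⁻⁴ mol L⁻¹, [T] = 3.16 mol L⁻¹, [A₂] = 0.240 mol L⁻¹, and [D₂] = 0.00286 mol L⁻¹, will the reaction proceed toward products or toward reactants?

to the right

Qc = [A₂]³·[J] / ([T]²·[D₂]²) = (0.240)³·(5.75×10⁻⁴) / ((3.16)²·(0.00286)²) = 0.0973
Qc = 0.0973 < Kc = 1.00, so the forward reaction proceeds.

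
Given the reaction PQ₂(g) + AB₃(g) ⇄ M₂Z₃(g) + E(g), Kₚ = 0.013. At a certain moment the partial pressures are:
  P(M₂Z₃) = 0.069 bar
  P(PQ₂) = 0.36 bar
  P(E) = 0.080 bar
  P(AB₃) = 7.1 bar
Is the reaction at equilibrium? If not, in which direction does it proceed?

Qₚ = P(M₂Z₃)·P(E) / (P(PQ₂)·P(AB₃)) = (0.069)·(0.080) / ((0.36)·(7.1)) = 0.0022
Qₚ = 0.0022 < Kₚ = 0.013, so the forward reaction proceeds.

in the forward direction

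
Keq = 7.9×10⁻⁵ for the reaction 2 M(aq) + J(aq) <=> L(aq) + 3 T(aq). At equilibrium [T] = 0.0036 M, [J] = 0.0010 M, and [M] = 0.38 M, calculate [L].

[L] = 0.24 M

At equilibrium, Keq = [L]·[T]³ / ([M]²·[J]) = 7.9×10⁻⁵.
([L])·(0.0036)³ / ((0.38)²·(0.0010)) = 7.9×10⁻⁵
[L] = 0.245 = 0.24 M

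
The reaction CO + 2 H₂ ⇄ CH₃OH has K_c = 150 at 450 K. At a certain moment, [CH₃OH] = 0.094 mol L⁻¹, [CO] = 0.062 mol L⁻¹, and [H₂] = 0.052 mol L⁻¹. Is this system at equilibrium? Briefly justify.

no; Q > K, reaction proceeds in reverse

Q_c = [CH₃OH] / ([CO]·[H₂]²) = (0.094) / ((0.062)·(0.052)²) = 560
Q_c = 560 > K_c = 150: net reverse reaction.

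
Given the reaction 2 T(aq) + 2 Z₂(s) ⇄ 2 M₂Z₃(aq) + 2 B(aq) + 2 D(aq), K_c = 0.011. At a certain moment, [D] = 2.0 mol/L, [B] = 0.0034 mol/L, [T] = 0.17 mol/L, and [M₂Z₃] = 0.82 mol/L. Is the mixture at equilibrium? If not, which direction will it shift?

(Z₂ is a pure solid — omitted from Q_c.)
Q_c = [M₂Z₃]²·[B]²·[D]² / [T]² = (0.82)²·(0.0034)²·(2.0)² / (0.17)² = 0.0011
Q_c = 0.0011 < K_c = 0.011: net forward reaction.

no; Q < K, reaction proceeds forward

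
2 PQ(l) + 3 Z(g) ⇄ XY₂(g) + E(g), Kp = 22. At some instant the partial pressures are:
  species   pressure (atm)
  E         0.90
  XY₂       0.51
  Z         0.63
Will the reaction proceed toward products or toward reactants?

(PQ is a pure liquid — omitted from Qp.)
Qp = P(XY₂)·P(E) / P(Z)³ = (0.51)·(0.90) / (0.63)³ = 1.8
Qp = 1.8 < Kp = 22, so the forward reaction proceeds.

in the forward direction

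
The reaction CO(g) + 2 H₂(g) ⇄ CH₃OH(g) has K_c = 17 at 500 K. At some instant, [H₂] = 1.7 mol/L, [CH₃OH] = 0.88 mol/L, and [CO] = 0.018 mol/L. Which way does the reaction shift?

Q_c = [CH₃OH] / ([CO]·[H₂]²) = (0.88) / ((0.018)·(1.7)²) = 17
Q_c = 17 = K_c, so the system is already at equilibrium.

no net change (already at equilibrium)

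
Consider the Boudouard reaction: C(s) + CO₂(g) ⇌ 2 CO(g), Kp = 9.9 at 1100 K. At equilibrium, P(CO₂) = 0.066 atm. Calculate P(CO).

P(CO) = 0.81 atm

(C is a pure solid — omitted from Kp.)
At equilibrium, Kp = P(CO)² / P(CO₂) = 9.9.
(P(CO))² / (0.066) = 9.9
P(CO)² = 0.653 ⇒ P(CO) = 0.81 atm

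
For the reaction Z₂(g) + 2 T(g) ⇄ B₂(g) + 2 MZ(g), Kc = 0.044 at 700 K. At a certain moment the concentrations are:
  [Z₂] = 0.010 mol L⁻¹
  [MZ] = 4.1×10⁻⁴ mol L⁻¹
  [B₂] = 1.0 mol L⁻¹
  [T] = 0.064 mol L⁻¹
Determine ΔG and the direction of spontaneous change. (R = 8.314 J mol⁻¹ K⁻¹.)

Qc = [B₂]·[MZ]² / ([Z₂]·[T]²) = (1.0)·(4.1×10⁻⁴)² / ((0.010)·(0.064)²) = 0.00410
ΔG = RT ln(Qc/Kc) = (8.314 J mol⁻¹ K⁻¹)(700 K) × ln(0.00410/0.044)
   = (5.820 kJ/mol)(-2.373) = -13.8 kJ/mol
ΔG < 0, so the forward reaction is spontaneous (proceeds forward).

ΔG = -13.8 kJ/mol; the forward reaction is spontaneous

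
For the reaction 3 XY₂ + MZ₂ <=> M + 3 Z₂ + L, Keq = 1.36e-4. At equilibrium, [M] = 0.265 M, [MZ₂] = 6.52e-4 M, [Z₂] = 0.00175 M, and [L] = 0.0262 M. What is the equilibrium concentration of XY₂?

[XY₂] = 0.0749 M

At equilibrium, Keq = [M]·[Z₂]³·[L] / ([XY₂]³·[MZ₂]) = 1.36e-4.
(0.265)·(0.00175)³·(0.0262) / (([XY₂])³·(6.52e-4)) = 1.36e-4
[XY₂]³ = 4.20e-4 ⇒ [XY₂] = 0.0749 M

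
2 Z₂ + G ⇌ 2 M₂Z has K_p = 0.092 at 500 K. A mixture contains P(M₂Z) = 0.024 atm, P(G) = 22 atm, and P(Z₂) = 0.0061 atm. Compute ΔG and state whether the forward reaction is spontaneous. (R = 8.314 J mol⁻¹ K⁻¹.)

Q_p = P(M₂Z)² / (P(Z₂)²·P(G)) = (0.024)² / ((0.0061)²·(22)) = 0.704
ΔG = RT ln(Q_p/K_p) = (8.314 J mol⁻¹ K⁻¹)(500 K) × ln(0.704/0.092)
   = (4.157 kJ/mol)(2.035) = 8.46 kJ/mol
ΔG > 0, so the forward reaction is non-spontaneous (proceeds in reverse).

ΔG = 8.46 kJ/mol; the forward reaction is non-spontaneous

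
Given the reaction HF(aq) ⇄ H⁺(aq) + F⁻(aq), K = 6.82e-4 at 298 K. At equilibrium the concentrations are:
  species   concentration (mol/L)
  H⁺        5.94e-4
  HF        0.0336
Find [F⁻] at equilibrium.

At equilibrium, K = [H⁺]·[F⁻] / [HF] = 6.82e-4.
(5.94e-4)·([F⁻]) / (0.0336) = 6.82e-4
[F⁻] = 0.0386 mol/L

[F⁻] = 0.0386 mol/L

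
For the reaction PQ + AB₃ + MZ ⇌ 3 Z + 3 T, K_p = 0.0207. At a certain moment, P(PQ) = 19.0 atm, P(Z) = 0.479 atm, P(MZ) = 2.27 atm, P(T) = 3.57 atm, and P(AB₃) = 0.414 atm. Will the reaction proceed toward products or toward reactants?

to the left

Q_p = P(Z)³·P(T)³ / (P(PQ)·P(AB₃)·P(MZ)) = (0.479)³·(3.57)³ / ((19.0)·(0.414)·(2.27)) = 0.280
Q_p = 0.280 > K_p = 0.0207, so the reverse reaction proceeds.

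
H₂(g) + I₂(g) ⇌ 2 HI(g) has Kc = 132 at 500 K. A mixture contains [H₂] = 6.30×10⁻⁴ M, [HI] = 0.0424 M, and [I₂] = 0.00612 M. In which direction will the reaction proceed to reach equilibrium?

toward reactants

Qc = [HI]² / ([H₂]·[I₂]) = (0.0424)² / ((6.30×10⁻⁴)·(0.00612)) = 466
Qc = 466 > Kc = 132, so the reverse reaction proceeds.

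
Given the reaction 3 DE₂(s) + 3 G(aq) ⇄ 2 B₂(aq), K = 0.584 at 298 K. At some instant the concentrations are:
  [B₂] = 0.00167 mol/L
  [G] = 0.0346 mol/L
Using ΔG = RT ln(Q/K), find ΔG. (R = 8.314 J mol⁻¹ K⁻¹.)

(DE₂ is a pure solid — omitted from Q.)
Q = [B₂]² / [G]³ = (0.00167)² / (0.0346)³ = 0.0673
ΔG = RT ln(Q/K) = (8.314 J mol⁻¹ K⁻¹)(298 K) × ln(0.0673/0.584)
   = (2.478 kJ/mol)(-2.161) = -5.35 kJ/mol
ΔG < 0, so the forward reaction is spontaneous (proceeds forward).

ΔG = -5.35 kJ/mol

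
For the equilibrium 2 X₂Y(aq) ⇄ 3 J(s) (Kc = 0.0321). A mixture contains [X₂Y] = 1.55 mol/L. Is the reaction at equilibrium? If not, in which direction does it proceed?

(J is a pure solid — omitted from Qc.)
Qc = 1 / [X₂Y]² = 1 / (1.55)² = 0.416
Qc = 0.416 > Kc = 0.0321, so the reverse reaction proceeds.

reverse (toward reactants)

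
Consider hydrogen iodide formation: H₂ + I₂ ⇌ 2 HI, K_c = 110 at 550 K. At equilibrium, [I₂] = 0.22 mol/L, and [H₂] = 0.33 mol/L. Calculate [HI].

At equilibrium, K_c = [HI]² / ([H₂]·[I₂]) = 110.
([HI])² / ((0.33)·(0.22)) = 110
[HI]² = 7.99 ⇒ [HI] = 2.8 mol/L

[HI] = 2.8 mol/L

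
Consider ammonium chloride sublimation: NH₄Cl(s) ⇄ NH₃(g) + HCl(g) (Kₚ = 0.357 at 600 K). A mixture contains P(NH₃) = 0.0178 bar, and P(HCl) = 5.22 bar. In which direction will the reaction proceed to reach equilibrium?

(NH₄Cl is a pure solid — omitted from Qₚ.)
Qₚ = P(NH₃)·P(HCl) = (0.0178)·(5.22) = 0.0929
Qₚ = 0.0929 < Kₚ = 0.357, so the forward reaction proceeds.

in the forward direction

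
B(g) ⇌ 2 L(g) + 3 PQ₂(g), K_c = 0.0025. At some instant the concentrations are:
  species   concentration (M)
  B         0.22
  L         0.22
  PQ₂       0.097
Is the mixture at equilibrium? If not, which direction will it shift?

Q_c = [L]²·[PQ₂]³ / [B] = (0.22)²·(0.097)³ / (0.22) = 2.0×10⁻⁴
Q_c = 2.0×10⁻⁴ < K_c = 0.0025: net forward reaction.

no; Q < K, reaction proceeds forward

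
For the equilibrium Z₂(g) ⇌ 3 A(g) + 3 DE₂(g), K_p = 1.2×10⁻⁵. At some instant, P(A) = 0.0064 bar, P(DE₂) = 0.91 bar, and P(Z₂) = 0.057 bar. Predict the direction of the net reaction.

in the forward direction

Q_p = P(A)³·P(DE₂)³ / P(Z₂) = (0.0064)³·(0.91)³ / (0.057) = 3.5×10⁻⁶
Q_p = 3.5×10⁻⁶ < K_p = 1.2×10⁻⁵, so the forward reaction proceeds.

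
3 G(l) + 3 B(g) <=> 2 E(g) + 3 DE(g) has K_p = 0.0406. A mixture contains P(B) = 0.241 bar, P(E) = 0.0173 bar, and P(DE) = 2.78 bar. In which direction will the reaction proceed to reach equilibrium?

(G is a pure liquid — omitted from Q_p.)
Q_p = P(E)²·P(DE)³ / P(B)³ = (0.0173)²·(2.78)³ / (0.241)³ = 0.459
Q_p = 0.459 > K_p = 0.0406, so the reverse reaction proceeds.

to the left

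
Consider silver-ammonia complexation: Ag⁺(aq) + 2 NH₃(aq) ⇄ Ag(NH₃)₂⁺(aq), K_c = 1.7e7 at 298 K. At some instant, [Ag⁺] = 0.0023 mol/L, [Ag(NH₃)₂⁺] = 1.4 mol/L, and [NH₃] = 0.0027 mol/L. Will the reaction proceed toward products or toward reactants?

toward reactants

Q_c = [Ag(NH₃)₂⁺] / ([Ag⁺]·[NH₃]²) = (1.4) / ((0.0023)·(0.0027)²) = 8.3e7
Q_c = 8.3e7 > K_c = 1.7e7, so the reverse reaction proceeds.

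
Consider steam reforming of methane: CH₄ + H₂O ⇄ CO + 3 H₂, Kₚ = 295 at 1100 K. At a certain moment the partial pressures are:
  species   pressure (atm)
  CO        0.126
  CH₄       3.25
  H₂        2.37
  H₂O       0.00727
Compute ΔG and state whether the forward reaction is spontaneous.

ΔG = -13.0 kJ/mol; the forward reaction is spontaneous

Qₚ = P(CO)·P(H₂)³ / (P(CH₄)·P(H₂O)) = (0.126)·(2.37)³ / ((3.25)·(0.00727)) = 71.0
ΔG = RT ln(Qₚ/Kₚ) = (8.314 J mol⁻¹ K⁻¹)(1100 K) × ln(71.0/295)
   = (9.145 kJ/mol)(-1.424) = -13.0 kJ/mol
ΔG < 0, so the forward reaction is spontaneous (proceeds forward).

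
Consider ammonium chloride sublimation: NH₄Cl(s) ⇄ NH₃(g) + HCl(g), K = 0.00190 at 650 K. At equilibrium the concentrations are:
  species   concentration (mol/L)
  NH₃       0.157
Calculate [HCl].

(NH₄Cl is a pure solid — omitted from K.)
At equilibrium, K = [NH₃]·[HCl] = 0.00190.
(0.157)·([HCl]) = 0.00190
[HCl] = 0.0121 mol/L

[HCl] = 0.0121 mol/L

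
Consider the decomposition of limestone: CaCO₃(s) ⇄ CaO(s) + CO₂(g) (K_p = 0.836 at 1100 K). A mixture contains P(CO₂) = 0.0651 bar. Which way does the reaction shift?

forward (toward products)

(CaCO₃, CaO are pure solids — omitted from Q_p.)
Q_p = P(CO₂) = 0.0651
Q_p = 0.0651 < K_p = 0.836, so the forward reaction proceeds.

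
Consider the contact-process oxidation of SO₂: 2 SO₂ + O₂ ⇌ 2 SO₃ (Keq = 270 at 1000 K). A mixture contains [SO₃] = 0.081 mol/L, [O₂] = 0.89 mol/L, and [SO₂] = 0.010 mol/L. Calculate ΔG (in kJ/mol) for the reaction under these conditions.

ΔG = -10.8 kJ/mol

Q = [SO₃]² / ([SO₂]²·[O₂]) = (0.081)² / ((0.010)²·(0.89)) = 73.7
ΔG = RT ln(Q/Keq) = (8.314 J mol⁻¹ K⁻¹)(1000 K) × ln(73.7/270)
   = (8.314 kJ/mol)(-1.298) = -10.8 kJ/mol
ΔG < 0, so the forward reaction is spontaneous (proceeds forward).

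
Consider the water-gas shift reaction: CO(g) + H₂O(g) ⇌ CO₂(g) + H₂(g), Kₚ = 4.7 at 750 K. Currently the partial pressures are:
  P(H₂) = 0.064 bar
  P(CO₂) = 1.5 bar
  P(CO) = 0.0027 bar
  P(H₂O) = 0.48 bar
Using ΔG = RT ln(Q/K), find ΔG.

ΔG = 17.2 kJ/mol

Qₚ = P(CO₂)·P(H₂) / (P(CO)·P(H₂O)) = (1.5)·(0.064) / ((0.0027)·(0.48)) = 74.1
ΔG = RT ln(Qₚ/Kₚ) = (8.314 J mol⁻¹ K⁻¹)(750 K) × ln(74.1/4.7)
   = (6.236 kJ/mol)(2.758) = 17.2 kJ/mol
ΔG > 0, so the forward reaction is non-spontaneous (proceeds in reverse).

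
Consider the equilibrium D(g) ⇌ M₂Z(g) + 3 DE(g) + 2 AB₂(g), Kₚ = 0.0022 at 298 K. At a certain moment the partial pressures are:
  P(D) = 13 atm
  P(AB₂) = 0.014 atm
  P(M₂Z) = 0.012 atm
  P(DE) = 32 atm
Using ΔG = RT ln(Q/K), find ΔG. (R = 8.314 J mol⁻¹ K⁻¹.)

Qₚ = P(M₂Z)·P(DE)³·P(AB₂)² / P(D) = (0.012)·(32)³·(0.014)² / (13) = 0.00593
ΔG = RT ln(Qₚ/Kₚ) = (8.314 J mol⁻¹ K⁻¹)(298 K) × ln(0.00593/0.0022)
   = (2.478 kJ/mol)(0.9916) = 2.46 kJ/mol
ΔG > 0, so the forward reaction is non-spontaneous (proceeds in reverse).

ΔG = 2.46 kJ/mol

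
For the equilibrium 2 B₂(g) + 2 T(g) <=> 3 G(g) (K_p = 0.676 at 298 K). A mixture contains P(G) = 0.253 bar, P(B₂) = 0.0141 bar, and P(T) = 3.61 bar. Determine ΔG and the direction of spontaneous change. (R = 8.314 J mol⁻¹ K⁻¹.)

ΔG = 5.51 kJ/mol; the forward reaction is non-spontaneous

Q_p = P(G)³ / (P(B₂)²·P(T)²) = (0.253)³ / ((0.0141)²·(3.61)²) = 6.25
ΔG = RT ln(Q_p/K_p) = (8.314 J mol⁻¹ K⁻¹)(298 K) × ln(6.25/0.676)
   = (2.478 kJ/mol)(2.224) = 5.51 kJ/mol
ΔG > 0, so the forward reaction is non-spontaneous (proceeds in reverse).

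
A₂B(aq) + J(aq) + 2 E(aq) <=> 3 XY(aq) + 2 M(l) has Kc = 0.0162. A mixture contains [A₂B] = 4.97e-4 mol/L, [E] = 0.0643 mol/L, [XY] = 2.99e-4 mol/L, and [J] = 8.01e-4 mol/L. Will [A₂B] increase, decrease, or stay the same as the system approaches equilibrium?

(M is a pure liquid — omitted from Qc.)
Qc = [XY]³ / ([A₂B]·[J]·[E]²) = (2.99e-4)³ / ((4.97e-4)·(8.01e-4)·(0.0643)²) = 0.0162
Qc = 0.0162 = Kc; the system is at equilibrium.

stay the same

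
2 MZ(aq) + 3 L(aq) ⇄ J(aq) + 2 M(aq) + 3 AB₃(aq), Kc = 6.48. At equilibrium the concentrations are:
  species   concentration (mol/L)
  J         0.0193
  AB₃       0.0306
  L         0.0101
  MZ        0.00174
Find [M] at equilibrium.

At equilibrium, Kc = [J]·[M]²·[AB₃]³ / ([MZ]²·[L]³) = 6.48.
(0.0193)·([M])²·(0.0306)³ / ((0.00174)²·(0.0101)³) = 6.48
[M]² = 3.66×10⁻⁵ ⇒ [M] = 0.00605 mol/L

[M] = 0.00605 mol/L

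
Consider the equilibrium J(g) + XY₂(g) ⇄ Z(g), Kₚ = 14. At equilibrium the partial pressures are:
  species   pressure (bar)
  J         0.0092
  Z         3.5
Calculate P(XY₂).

P(XY₂) = 27 bar

At equilibrium, Kₚ = P(Z) / (P(J)·P(XY₂)) = 14.
(3.5) / ((0.0092)·(P(XY₂))) = 14
P(XY₂) = 27.2 = 27 bar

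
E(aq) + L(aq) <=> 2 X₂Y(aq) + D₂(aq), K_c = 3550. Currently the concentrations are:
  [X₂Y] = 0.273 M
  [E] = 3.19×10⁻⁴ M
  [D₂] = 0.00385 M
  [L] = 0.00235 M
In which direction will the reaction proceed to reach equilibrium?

in the forward direction

Q_c = [X₂Y]²·[D₂] / ([E]·[L]) = (0.273)²·(0.00385) / ((3.19×10⁻⁴)·(0.00235)) = 383
Q_c = 383 < K_c = 3550, so the forward reaction proceeds.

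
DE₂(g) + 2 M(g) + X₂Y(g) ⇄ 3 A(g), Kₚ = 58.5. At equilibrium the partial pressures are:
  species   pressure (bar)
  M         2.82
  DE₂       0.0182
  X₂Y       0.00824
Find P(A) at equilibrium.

P(A) = 0.412 bar

At equilibrium, Kₚ = P(A)³ / (P(DE₂)·P(M)²·P(X₂Y)) = 58.5.
(P(A))³ / ((0.0182)·(2.82)²·(0.00824)) = 58.5
P(A)³ = 0.0698 ⇒ P(A) = 0.412 bar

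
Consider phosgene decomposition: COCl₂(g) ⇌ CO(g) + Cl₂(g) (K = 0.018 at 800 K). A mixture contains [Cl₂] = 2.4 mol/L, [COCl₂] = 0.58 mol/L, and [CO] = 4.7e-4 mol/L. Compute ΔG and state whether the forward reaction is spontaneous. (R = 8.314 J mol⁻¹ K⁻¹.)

ΔG = -14.8 kJ/mol; the forward reaction is spontaneous

Q = [CO]·[Cl₂] / [COCl₂] = (4.7e-4)·(2.4) / (0.58) = 0.00194
ΔG = RT ln(Q/K) = (8.314 J mol⁻¹ K⁻¹)(800 K) × ln(0.00194/0.018)
   = (6.651 kJ/mol)(-2.228) = -14.8 kJ/mol
ΔG < 0, so the forward reaction is spontaneous (proceeds forward).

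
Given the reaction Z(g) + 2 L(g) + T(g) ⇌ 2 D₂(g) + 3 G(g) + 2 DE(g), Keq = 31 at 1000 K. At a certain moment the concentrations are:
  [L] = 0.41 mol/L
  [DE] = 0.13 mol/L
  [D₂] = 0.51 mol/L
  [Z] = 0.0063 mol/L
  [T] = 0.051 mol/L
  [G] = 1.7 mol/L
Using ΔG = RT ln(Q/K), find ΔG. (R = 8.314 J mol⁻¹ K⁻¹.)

Q = [D₂]²·[G]³·[DE]² / ([Z]·[L]²·[T]) = (0.51)²·(1.7)³·(0.13)² / ((0.0063)·(0.41)²·(0.051)) = 400
ΔG = RT ln(Q/Keq) = (8.314 J mol⁻¹ K⁻¹)(1000 K) × ln(400/31)
   = (8.314 kJ/mol)(2.557) = 21.3 kJ/mol
ΔG > 0, so the forward reaction is non-spontaneous (proceeds in reverse).

ΔG = 21.3 kJ/mol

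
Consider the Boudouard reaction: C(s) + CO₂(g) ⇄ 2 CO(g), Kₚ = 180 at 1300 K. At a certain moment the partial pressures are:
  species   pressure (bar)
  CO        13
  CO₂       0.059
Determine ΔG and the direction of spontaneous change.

ΔG = 29.9 kJ/mol; the forward reaction is non-spontaneous

(C is a pure solid — omitted from Qₚ.)
Qₚ = P(CO)² / P(CO₂) = (13)² / (0.059) = 2860
ΔG = RT ln(Qₚ/Kₚ) = (8.314 J mol⁻¹ K⁻¹)(1300 K) × ln(2860/180)
   = (10.81 kJ/mol)(2.766) = 29.9 kJ/mol
ΔG > 0, so the forward reaction is non-spontaneous (proceeds in reverse).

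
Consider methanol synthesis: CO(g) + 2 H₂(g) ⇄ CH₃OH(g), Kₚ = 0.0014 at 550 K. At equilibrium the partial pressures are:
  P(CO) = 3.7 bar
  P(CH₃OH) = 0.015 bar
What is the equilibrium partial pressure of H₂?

At equilibrium, Kₚ = P(CH₃OH) / (P(CO)·P(H₂)²) = 0.0014.
(0.015) / ((3.7)·(P(H₂))²) = 0.0014
P(H₂)² = 2.90 ⇒ P(H₂) = 1.7 bar

P(H₂) = 1.7 bar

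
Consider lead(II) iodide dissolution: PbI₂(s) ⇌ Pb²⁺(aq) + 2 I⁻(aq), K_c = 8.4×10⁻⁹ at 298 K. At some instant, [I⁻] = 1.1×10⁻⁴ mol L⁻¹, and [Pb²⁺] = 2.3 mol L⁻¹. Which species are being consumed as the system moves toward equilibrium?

Pb²⁺, I⁻ (products)

(PbI₂ is a pure solid — omitted from Q_c.)
Q_c = [Pb²⁺]·[I⁻]² = (2.3)·(1.1×10⁻⁴)² = 2.8×10⁻⁸
Q_c = 2.8×10⁻⁸ > K_c = 8.4×10⁻⁹: net reverse reaction.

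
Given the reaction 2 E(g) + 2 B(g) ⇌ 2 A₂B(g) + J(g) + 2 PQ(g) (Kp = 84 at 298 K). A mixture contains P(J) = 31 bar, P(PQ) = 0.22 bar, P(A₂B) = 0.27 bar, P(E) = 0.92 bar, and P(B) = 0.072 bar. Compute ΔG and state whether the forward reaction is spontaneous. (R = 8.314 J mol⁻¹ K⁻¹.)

Qp = P(A₂B)²·P(J)·P(PQ)² / (P(E)²·P(B)²) = (0.27)²·(31)·(0.22)² / ((0.92)²·(0.072)²) = 24.9
ΔG = RT ln(Qp/Kp) = (8.314 J mol⁻¹ K⁻¹)(298 K) × ln(24.9/84)
   = (2.478 kJ/mol)(-1.216) = -3.01 kJ/mol
ΔG < 0, so the forward reaction is spontaneous (proceeds forward).

ΔG = -3.01 kJ/mol; the forward reaction is spontaneous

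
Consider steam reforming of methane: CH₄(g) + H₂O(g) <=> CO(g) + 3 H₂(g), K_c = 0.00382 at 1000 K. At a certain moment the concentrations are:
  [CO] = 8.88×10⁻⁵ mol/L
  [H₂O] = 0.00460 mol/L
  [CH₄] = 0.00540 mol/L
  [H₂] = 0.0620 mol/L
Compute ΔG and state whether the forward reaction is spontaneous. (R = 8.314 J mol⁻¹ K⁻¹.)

Q_c = [CO]·[H₂]³ / ([CH₄]·[H₂O]) = (8.88×10⁻⁵)·(0.0620)³ / ((0.00540)·(0.00460)) = 8.52×10⁻⁴
ΔG = RT ln(Q_c/K_c) = (8.314 J mol⁻¹ K⁻¹)(1000 K) × ln(8.52×10⁻⁴/0.00382)
   = (8.314 kJ/mol)(-1.500) = -12.5 kJ/mol
ΔG < 0, so the forward reaction is spontaneous (proceeds forward).

ΔG = -12.5 kJ/mol; the forward reaction is spontaneous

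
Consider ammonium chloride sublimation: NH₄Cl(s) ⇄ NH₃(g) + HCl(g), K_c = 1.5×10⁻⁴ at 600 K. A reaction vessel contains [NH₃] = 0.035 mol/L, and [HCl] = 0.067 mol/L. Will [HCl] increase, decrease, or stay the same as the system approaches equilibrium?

(NH₄Cl is a pure solid — omitted from Q_c.)
Q_c = [NH₃]·[HCl] = (0.035)·(0.067) = 0.0023
Q_c = 0.0023 > K_c = 1.5×10⁻⁴: net reverse reaction.
HCl is a product, so it decreases.

decrease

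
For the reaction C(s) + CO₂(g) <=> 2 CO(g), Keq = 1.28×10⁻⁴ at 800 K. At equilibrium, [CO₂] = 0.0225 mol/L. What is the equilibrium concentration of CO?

[CO] = 0.00170 mol/L

(C is a pure solid — omitted from Keq.)
At equilibrium, Keq = [CO]² / [CO₂] = 1.28×10⁻⁴.
([CO])² / (0.0225) = 1.28×10⁻⁴
[CO]² = 2.88×10⁻⁶ ⇒ [CO] = 0.00170 mol/L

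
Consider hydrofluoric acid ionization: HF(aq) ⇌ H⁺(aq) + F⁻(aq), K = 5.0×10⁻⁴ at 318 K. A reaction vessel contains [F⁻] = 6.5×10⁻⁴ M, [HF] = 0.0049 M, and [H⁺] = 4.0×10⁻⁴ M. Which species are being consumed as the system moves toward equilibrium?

HF (reactants)

Q = [H⁺]·[F⁻] / [HF] = (4.0×10⁻⁴)·(6.5×10⁻⁴) / (0.0049) = 5.3×10⁻⁵
Q = 5.3×10⁻⁵ < K = 5.0×10⁻⁴: net forward reaction.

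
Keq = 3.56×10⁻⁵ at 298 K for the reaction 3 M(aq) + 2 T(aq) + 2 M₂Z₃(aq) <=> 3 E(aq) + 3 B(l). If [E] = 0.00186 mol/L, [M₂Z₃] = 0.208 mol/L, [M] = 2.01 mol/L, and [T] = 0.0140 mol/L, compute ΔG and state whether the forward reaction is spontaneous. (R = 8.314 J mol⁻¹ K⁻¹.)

ΔG = 2.39 kJ/mol; the forward reaction is non-spontaneous

(B is a pure liquid — omitted from Q.)
Q = [E]³ / ([M]³·[T]²·[M₂Z₃]²) = (0.00186)³ / ((2.01)³·(0.0140)²·(0.208)²) = 9.34×10⁻⁵
ΔG = RT ln(Q/Keq) = (8.314 J mol⁻¹ K⁻¹)(298 K) × ln(9.34×10⁻⁵/3.56×10⁻⁵)
   = (2.478 kJ/mol)(0.9645) = 2.39 kJ/mol
ΔG > 0, so the forward reaction is non-spontaneous (proceeds in reverse).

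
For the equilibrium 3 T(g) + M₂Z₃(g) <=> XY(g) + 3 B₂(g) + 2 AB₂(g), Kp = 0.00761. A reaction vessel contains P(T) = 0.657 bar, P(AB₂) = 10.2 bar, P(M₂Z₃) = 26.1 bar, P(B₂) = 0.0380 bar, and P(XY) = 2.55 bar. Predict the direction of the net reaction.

Qp = P(XY)·P(B₂)³·P(AB₂)² / (P(T)³·P(M₂Z₃)) = (2.55)·(0.0380)³·(10.2)² / ((0.657)³·(26.1)) = 0.00197
Qp = 0.00197 < Kp = 0.00761, so the forward reaction proceeds.

forward (toward products)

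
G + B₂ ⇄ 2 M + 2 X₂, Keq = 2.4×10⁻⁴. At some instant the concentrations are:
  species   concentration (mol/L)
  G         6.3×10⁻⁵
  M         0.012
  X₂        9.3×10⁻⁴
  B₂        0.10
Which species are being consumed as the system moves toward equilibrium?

G, B₂ (reactants)

Q = [M]²·[X₂]² / ([G]·[B₂]) = (0.012)²·(9.3×10⁻⁴)² / ((6.3×10⁻⁵)·(0.10)) = 2.0×10⁻⁵
Q = 2.0×10⁻⁵ < Keq = 2.4×10⁻⁴: net forward reaction.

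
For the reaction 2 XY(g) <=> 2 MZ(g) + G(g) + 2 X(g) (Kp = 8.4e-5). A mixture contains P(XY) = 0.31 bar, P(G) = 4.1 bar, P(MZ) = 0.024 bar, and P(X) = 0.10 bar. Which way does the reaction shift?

to the left

Qp = P(MZ)²·P(G)·P(X)² / P(XY)² = (0.024)²·(4.1)·(0.10)² / (0.31)² = 2.5e-4
Qp = 2.5e-4 > Kp = 8.4e-5, so the reverse reaction proceeds.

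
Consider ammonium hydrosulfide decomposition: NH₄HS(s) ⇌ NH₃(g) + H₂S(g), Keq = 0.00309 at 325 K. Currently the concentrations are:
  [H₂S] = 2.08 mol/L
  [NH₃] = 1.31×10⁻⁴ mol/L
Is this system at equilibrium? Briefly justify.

no; Q < K, reaction proceeds forward

(NH₄HS is a pure solid — omitted from Q.)
Q = [NH₃]·[H₂S] = (1.31×10⁻⁴)·(2.08) = 2.72×10⁻⁴
Q = 2.72×10⁻⁴ < Keq = 0.00309: net forward reaction.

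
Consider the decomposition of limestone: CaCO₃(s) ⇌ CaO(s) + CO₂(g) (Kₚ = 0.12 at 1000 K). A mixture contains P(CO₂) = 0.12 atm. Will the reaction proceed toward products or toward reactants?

at equilibrium

(CaCO₃, CaO are pure solids — omitted from Qₚ.)
Qₚ = P(CO₂) = 0.12
Qₚ = 0.12 = Kₚ, so the system is already at equilibrium.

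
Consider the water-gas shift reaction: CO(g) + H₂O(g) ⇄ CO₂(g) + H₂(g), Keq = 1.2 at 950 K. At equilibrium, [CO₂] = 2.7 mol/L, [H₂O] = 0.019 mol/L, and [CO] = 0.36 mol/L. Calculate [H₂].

[H₂] = 0.0030 mol/L

At equilibrium, Keq = [CO₂]·[H₂] / ([CO]·[H₂O]) = 1.2.
(2.7)·([H₂]) / ((0.36)·(0.019)) = 1.2
[H₂] = 0.00304 = 0.0030 mol/L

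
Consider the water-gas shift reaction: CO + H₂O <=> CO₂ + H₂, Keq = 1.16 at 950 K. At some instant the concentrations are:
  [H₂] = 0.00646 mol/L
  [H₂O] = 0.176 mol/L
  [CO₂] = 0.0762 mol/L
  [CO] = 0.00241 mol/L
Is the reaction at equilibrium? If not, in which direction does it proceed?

Q = [CO₂]·[H₂] / ([CO]·[H₂O]) = (0.0762)·(0.00646) / ((0.00241)·(0.176)) = 1.16
Q = 1.16 = Keq, so the system is already at equilibrium.

no net change (already at equilibrium)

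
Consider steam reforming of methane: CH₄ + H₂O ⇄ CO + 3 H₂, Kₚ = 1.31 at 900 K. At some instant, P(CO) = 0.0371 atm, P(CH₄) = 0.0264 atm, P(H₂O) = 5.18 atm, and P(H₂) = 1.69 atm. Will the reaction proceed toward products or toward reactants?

neither direction; the system is at equilibrium

Qₚ = P(CO)·P(H₂)³ / (P(CH₄)·P(H₂O)) = (0.0371)·(1.69)³ / ((0.0264)·(5.18)) = 1.31
Qₚ = 1.31 = Kₚ, so the system is already at equilibrium.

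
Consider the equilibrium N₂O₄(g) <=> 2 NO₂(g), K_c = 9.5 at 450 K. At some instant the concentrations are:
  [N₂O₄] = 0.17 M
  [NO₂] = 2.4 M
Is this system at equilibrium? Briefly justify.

Q_c = [NO₂]² / [N₂O₄] = (2.4)² / (0.17) = 34
Q_c = 34 > K_c = 9.5: net reverse reaction.

no; Q > K, reaction proceeds in reverse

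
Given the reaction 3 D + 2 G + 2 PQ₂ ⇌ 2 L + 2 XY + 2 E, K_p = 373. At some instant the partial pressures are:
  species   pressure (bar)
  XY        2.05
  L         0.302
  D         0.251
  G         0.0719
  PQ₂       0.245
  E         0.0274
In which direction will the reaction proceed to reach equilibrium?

to the right

Q_p = P(L)²·P(XY)²·P(E)² / (P(D)³·P(G)²·P(PQ₂)²) = (0.302)²·(2.05)²·(0.0274)² / ((0.251)³·(0.0719)²·(0.245)²) = 58.6
Q_p = 58.6 < K_p = 373, so the forward reaction proceeds.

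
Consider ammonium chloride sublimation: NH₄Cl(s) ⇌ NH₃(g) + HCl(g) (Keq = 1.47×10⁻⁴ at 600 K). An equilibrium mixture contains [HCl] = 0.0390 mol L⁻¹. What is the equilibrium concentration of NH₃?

(NH₄Cl is a pure solid — omitted from Keq.)
At equilibrium, Keq = [NH₃]·[HCl] = 1.47×10⁻⁴.
([NH₃])·(0.0390) = 1.47×10⁻⁴
[NH₃] = 0.00377 mol L⁻¹

[NH₃] = 0.00377 mol L⁻¹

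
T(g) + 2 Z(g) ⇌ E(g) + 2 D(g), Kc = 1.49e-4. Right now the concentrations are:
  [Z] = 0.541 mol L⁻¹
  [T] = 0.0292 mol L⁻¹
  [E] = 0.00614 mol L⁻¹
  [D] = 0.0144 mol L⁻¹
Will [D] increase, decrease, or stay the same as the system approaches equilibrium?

stay the same

Qc = [E]·[D]² / ([T]·[Z]²) = (0.00614)·(0.0144)² / ((0.0292)·(0.541)²) = 1.49e-4
Qc = 1.49e-4 = Kc; the system is at equilibrium.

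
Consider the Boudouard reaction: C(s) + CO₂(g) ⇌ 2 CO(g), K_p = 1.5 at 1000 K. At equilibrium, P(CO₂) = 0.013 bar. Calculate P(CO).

(C is a pure solid — omitted from K_p.)
At equilibrium, K_p = P(CO)² / P(CO₂) = 1.5.
(P(CO))² / (0.013) = 1.5
P(CO)² = 0.0195 ⇒ P(CO) = 0.14 bar

P(CO) = 0.14 bar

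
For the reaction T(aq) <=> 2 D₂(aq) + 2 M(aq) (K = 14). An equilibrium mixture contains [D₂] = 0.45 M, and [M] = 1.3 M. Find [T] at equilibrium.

At equilibrium, K = [D₂]²·[M]² / [T] = 14.
(0.45)²·(1.3)² / ([T]) = 14
[T] = 0.0244 = 0.024 M

[T] = 0.024 M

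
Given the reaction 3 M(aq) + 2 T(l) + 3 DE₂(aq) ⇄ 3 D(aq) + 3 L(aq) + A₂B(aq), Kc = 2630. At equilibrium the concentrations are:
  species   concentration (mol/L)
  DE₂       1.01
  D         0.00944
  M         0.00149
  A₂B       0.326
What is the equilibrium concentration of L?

[L] = 3.20 mol/L

(T is a pure liquid — omitted from Kc.)
At equilibrium, Kc = [D]³·[L]³·[A₂B] / ([M]³·[DE₂]³) = 2630.
(0.00944)³·([L])³·(0.326) / ((0.00149)³·(1.01)³) = 2630
[L]³ = 32.7 ⇒ [L] = 3.20 mol/L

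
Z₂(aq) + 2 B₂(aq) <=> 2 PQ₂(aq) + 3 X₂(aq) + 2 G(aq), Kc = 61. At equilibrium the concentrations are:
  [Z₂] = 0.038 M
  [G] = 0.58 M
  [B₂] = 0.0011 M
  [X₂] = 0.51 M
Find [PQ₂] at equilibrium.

At equilibrium, Kc = [PQ₂]²·[X₂]³·[G]² / ([Z₂]·[B₂]²) = 61.
([PQ₂])²·(0.51)³·(0.58)² / ((0.038)·(0.0011)²) = 61
[PQ₂]² = 6.29e-5 ⇒ [PQ₂] = 0.0079 M

[PQ₂] = 0.0079 M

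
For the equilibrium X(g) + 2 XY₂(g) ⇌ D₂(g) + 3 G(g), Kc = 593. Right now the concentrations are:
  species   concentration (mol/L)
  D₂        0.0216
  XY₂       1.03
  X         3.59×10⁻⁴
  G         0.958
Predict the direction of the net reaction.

forward (toward products)

Qc = [D₂]·[G]³ / ([X]·[XY₂]²) = (0.0216)·(0.958)³ / ((3.59×10⁻⁴)·(1.03)²) = 49.9
Qc = 49.9 < Kc = 593, so the forward reaction proceeds.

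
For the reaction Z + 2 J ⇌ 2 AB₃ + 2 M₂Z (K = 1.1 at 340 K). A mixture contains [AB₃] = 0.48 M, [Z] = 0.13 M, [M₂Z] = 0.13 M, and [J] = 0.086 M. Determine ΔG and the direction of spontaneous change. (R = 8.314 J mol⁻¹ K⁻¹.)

ΔG = 3.68 kJ/mol; the forward reaction is non-spontaneous

Q = [AB₃]²·[M₂Z]² / ([Z]·[J]²) = (0.48)²·(0.13)² / ((0.13)·(0.086)²) = 4.05
ΔG = RT ln(Q/K) = (8.314 J mol⁻¹ K⁻¹)(340 K) × ln(4.05/1.1)
   = (2.827 kJ/mol)(1.303) = 3.68 kJ/mol
ΔG > 0, so the forward reaction is non-spontaneous (proceeds in reverse).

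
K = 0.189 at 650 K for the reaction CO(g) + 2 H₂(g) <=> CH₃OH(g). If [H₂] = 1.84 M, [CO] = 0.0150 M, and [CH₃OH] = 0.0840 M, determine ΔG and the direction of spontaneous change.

ΔG = 11.7 kJ/mol; the forward reaction is non-spontaneous

Q = [CH₃OH] / ([CO]·[H₂]²) = (0.0840) / ((0.0150)·(1.84)²) = 1.65
ΔG = RT ln(Q/K) = (8.314 J mol⁻¹ K⁻¹)(650 K) × ln(1.65/0.189)
   = (5.404 kJ/mol)(2.167) = 11.7 kJ/mol
ΔG > 0, so the forward reaction is non-spontaneous (proceeds in reverse).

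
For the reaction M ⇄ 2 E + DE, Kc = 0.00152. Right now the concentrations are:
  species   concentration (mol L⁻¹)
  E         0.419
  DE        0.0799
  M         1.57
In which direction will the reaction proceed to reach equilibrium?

Qc = [E]²·[DE] / [M] = (0.419)²·(0.0799) / (1.57) = 0.00893
Qc = 0.00893 > Kc = 0.00152, so the reverse reaction proceeds.

toward reactants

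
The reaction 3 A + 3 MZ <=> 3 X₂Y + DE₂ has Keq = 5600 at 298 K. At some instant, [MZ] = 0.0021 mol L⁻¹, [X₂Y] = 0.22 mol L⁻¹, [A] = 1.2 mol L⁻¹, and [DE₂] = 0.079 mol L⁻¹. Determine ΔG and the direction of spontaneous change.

Q = [X₂Y]³·[DE₂] / ([A]³·[MZ]³) = (0.22)³·(0.079) / ((1.2)³·(0.0021)³) = 52600
ΔG = RT ln(Q/Keq) = (8.314 J mol⁻¹ K⁻¹)(298 K) × ln(52600/5600)
   = (2.478 kJ/mol)(2.240) = 5.55 kJ/mol
ΔG > 0, so the forward reaction is non-spontaneous (proceeds in reverse).

ΔG = 5.55 kJ/mol; the forward reaction is non-spontaneous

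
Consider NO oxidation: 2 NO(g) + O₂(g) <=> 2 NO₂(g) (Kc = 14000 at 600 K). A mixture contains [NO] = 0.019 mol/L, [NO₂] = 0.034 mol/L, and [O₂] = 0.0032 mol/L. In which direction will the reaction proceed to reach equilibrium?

Qc = [NO₂]² / ([NO]²·[O₂]) = (0.034)² / ((0.019)²·(0.0032)) = 1000
Qc = 1000 < Kc = 14000, so the forward reaction proceeds.

to the right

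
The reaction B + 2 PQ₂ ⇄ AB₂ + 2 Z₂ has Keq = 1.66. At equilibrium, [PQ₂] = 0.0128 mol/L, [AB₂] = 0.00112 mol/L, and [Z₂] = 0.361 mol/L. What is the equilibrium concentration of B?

At equilibrium, Keq = [AB₂]·[Z₂]² / ([B]·[PQ₂]²) = 1.66.
(0.00112)·(0.361)² / (([B])·(0.0128)²) = 1.66
[B] = 0.537 mol/L

[B] = 0.537 mol/L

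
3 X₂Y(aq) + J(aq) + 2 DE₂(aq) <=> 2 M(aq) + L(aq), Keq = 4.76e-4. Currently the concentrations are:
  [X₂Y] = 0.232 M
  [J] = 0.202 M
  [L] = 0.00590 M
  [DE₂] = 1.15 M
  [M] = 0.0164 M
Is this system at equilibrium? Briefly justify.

Q = [M]²·[L] / ([X₂Y]³·[J]·[DE₂]²) = (0.0164)²·(0.00590) / ((0.232)³·(0.202)·(1.15)²) = 4.76e-4
Q = 4.76e-4 = Keq; the system is at equilibrium.

yes, at equilibrium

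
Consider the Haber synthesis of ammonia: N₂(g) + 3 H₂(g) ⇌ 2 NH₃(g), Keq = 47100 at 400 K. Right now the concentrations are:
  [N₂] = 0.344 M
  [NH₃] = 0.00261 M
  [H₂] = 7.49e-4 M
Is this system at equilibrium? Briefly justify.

yes, at equilibrium

Q = [NH₃]² / ([N₂]·[H₂]³) = (0.00261)² / ((0.344)·(7.49e-4)³) = 47100
Q = 47100 = Keq; the system is at equilibrium.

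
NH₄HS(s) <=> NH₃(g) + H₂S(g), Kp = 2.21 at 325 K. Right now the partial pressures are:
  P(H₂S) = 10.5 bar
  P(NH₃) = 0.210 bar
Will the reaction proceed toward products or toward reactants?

at equilibrium

(NH₄HS is a pure solid — omitted from Qp.)
Qp = P(NH₃)·P(H₂S) = (0.210)·(10.5) = 2.21
Qp = 2.21 = Kp, so the system is already at equilibrium.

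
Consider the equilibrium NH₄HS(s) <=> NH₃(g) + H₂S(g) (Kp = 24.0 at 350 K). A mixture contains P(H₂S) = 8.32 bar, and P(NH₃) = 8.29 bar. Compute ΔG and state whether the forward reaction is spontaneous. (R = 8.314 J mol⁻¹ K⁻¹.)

ΔG = 3.07 kJ/mol; the forward reaction is non-spontaneous

(NH₄HS is a pure solid — omitted from Qp.)
Qp = P(NH₃)·P(H₂S) = (8.29)·(8.32) = 69.0
ΔG = RT ln(Qp/Kp) = (8.314 J mol⁻¹ K⁻¹)(350 K) × ln(69.0/24.0)
   = (2.910 kJ/mol)(1.056) = 3.07 kJ/mol
ΔG > 0, so the forward reaction is non-spontaneous (proceeds in reverse).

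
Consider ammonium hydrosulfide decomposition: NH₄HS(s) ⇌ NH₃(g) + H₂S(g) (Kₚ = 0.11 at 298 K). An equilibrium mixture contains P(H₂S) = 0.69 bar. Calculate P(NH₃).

P(NH₃) = 0.16 bar

(NH₄HS is a pure solid — omitted from Kₚ.)
At equilibrium, Kₚ = P(NH₃)·P(H₂S) = 0.11.
(P(NH₃))·(0.69) = 0.11
P(NH₃) = 0.159 = 0.16 bar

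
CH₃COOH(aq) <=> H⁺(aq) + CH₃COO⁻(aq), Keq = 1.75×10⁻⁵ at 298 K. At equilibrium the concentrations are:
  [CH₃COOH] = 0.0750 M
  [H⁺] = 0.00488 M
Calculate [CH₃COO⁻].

At equilibrium, Keq = [H⁺]·[CH₃COO⁻] / [CH₃COOH] = 1.75×10⁻⁵.
(0.00488)·([CH₃COO⁻]) / (0.0750) = 1.75×10⁻⁵
[CH₃COO⁻] = 2.69×10⁻⁴ M

[CH₃COO⁻] = 2.69×10⁻⁴ M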